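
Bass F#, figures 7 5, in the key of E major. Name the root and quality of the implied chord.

F# minor seventh

The figures 7 5 indicate a seventh chord in root position.
In root position the bass is the root, so the root is F#.
The chord tones are F#, A, C#, E, giving F# minor seventh.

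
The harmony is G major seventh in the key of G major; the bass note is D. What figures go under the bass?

4/3

D is the fifth of G major seventh, so the chord is in second inversion.
A seventh chord in second inversion is figured 6/4/3, conventionally abbreviated 4/3.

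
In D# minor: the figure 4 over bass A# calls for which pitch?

Counting 3 letter steps above A# lands on D; in D# minor, that letter is D#.

D#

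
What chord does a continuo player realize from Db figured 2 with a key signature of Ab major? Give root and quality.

The figures 2 indicate a seventh chord in third inversion.
In third inversion the root lies a second above the bass: a second above Db in Ab major is Eb.
The chord tones are Db, Eb, G, Bb, giving Eb dominant seventh.

Eb dominant seventh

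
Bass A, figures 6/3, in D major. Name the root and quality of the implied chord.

The figures 6/3 indicate a triad in first inversion.
In first inversion the root lies a sixth above the bass: a sixth above A in D major is F#.
The chord tones are A, C#, F#, giving F# minor.

F# minor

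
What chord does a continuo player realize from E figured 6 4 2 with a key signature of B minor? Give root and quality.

F# minor seventh

The figures 6 4 2 indicate a seventh chord in third inversion.
In third inversion the root lies a second above the bass: a second above E in B minor is F#.
The chord tones are E, F#, A, C#, giving F# minor seventh.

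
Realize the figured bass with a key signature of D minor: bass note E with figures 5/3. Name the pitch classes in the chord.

E, G, Bb

A third above E in this key is G.
A fifth above E in this key is Bb.
Together with the bass E, this spells E diminished in root position.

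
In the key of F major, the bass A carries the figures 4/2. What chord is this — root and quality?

Bb major seventh

The figures 4/2 indicate a seventh chord in third inversion.
In third inversion the root lies a second above the bass: a second above A in F major is Bb.
The chord tones are A, Bb, D, F, giving Bb major seventh.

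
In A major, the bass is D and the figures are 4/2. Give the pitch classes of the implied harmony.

The written figures 4/2 are shorthand for 6/4/2: the 6 is implied.
A second above D in this key is E.
A fourth above D in this key is G#.
A sixth above D in this key is B.
Together with the bass D, this spells E dominant seventh in third inversion.

D, E, G#, B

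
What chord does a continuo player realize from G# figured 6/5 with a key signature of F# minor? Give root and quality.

The figures 6/5 indicate a seventh chord in first inversion.
In first inversion the root lies a sixth above the bass: a sixth above G# in F# minor is E.
The chord tones are G#, B, D, E, giving E dominant seventh.

E dominant seventh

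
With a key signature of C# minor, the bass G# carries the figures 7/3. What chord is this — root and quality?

G# minor seventh

The figures 7/3 indicate a seventh chord in root position.
In root position the bass is the root, so the root is G#.
The chord tones are G#, B, D#, F#, giving G# minor seventh.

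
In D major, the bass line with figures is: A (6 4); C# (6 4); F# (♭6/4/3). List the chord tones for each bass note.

A, D, F# | C#, F#, A | F#, A, B, Db

A (6/4): A, D, F#.
C# (6/4): C#, F#, A.
F# (b6/4/3): F#, A, B, Db.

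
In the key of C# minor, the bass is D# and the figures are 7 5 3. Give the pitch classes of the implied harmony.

D#, F#, A, C#

A third above D# in this key is F#.
A fifth above D# in this key is A.
A seventh above D# in this key is C#.
Together with the bass D#, this spells D# half-diminished seventh in root position.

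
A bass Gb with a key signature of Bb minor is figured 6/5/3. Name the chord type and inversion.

seventh chord, first inversion

Intervals of 6/5/3 above the bass form a seventh chord; the bass is the third, so this is first inversion.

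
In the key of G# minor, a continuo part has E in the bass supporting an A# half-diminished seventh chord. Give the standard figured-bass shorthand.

4/3

E is the fifth of A# half-diminished seventh, so the chord is in second inversion.
A seventh chord in second inversion is figured 6/4/3, conventionally abbreviated 4/3.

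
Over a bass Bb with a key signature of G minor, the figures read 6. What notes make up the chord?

The written figures 6 are shorthand for 6/3: the 3 is implied.
A third above Bb in this key is D.
A sixth above Bb in this key is G.
Together with the bass Bb, this spells G minor in first inversion.

Bb, D, G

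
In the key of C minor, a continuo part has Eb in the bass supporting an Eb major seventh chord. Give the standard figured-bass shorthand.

7

Eb is the root of Eb major seventh, so the chord is in root position.
A seventh chord in root position is figured 7/5/3, conventionally abbreviated 7.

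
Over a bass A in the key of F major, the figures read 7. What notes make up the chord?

The written figures 7 are shorthand for 7/5/3: the 5/3 are implied.
A third above A in this key is C.
A fifth above A in this key is E.
A seventh above A in this key is G.
Together with the bass A, this spells A minor seventh in root position.

A, C, E, G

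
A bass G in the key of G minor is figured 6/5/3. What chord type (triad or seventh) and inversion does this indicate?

seventh chord, first inversion

Intervals of 6/5/3 above the bass form a seventh chord; the bass is the third, so this is first inversion.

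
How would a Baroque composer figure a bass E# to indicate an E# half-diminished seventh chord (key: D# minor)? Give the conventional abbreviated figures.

E# is the root of E# half-diminished seventh, so the chord is in root position.
A seventh chord in root position is figured 7/5/3, conventionally abbreviated 7.

7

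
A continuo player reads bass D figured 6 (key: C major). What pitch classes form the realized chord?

D, F, B

The written figures 6 are shorthand for 6/3: the 3 is implied.
A third above D in this key is F.
A sixth above D in this key is B.
Together with the bass D, this spells B diminished in first inversion.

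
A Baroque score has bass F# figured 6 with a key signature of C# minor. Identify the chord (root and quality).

The figures 6 indicate a triad in first inversion.
In first inversion the root lies a sixth above the bass: a sixth above F# in C# minor is D#.
The chord tones are F#, A, D#, giving D# diminished.

D# diminished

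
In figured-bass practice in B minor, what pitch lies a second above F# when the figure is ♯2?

Counting 1 letter step above F# lands on G; in B minor, that letter is G.
The #2 figure raises it a semitone, giving G#.

G#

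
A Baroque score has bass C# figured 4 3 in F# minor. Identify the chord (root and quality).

F# minor seventh

The figures 4 3 indicate a seventh chord in second inversion.
In second inversion the root lies a fourth above the bass: a fourth above C# in F# minor is F#.
The chord tones are C#, E, F#, A, giving F# minor seventh.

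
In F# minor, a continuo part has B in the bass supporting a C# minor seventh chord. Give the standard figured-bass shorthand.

4/2

B is the seventh of C# minor seventh, so the chord is in third inversion.
A seventh chord in third inversion is figured 6/4/2, conventionally abbreviated 4/2.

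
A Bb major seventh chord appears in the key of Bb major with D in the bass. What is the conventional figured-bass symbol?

D is the third of Bb major seventh, so the chord is in first inversion.
A seventh chord in first inversion is figured 6/5/3, conventionally abbreviated 6/5.

6/5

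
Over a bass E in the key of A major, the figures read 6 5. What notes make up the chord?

E, G#, B, C#

The written figures 6 5 are shorthand for 6/5/3: the 3 is implied.
A third above E in this key is G#.
A fifth above E in this key is B.
A sixth above E in this key is C#.
Together with the bass E, this spells C# minor seventh in first inversion.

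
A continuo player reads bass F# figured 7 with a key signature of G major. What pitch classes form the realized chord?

F#, A, C, E

The written figures 7 are shorthand for 7/5/3: the 5/3 are implied.
A third above F# in this key is A.
A fifth above F# in this key is C.
A seventh above F# in this key is E.
Together with the bass F#, this spells F# half-diminished seventh in root position.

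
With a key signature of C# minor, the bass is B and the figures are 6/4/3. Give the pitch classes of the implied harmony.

A third above B in this key is D#.
A fourth above B in this key is E.
A sixth above B in this key is G#.
Together with the bass B, this spells E major seventh in second inversion.

B, D#, E, G#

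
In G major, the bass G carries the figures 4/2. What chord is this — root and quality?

A minor seventh

The figures 4/2 indicate a seventh chord in third inversion.
In third inversion the root lies a second above the bass: a second above G in G major is A.
The chord tones are G, A, C, E, giving A minor seventh.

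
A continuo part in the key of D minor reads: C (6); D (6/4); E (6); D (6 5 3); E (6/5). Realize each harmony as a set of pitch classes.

C (6/3): C, E, A.
D (6/4): D, G, Bb.
E (6/3): E, G, C.
D (6/5/3): D, F, A, Bb.
E (6/5/3): E, G, Bb, C.

C, E, A | D, G, Bb | E, G, C | D, F, A, Bb | E, G, Bb, C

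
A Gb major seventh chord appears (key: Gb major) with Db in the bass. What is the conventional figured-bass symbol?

4/3

Db is the fifth of Gb major seventh, so the chord is in second inversion.
A seventh chord in second inversion is figured 6/4/3, conventionally abbreviated 4/3.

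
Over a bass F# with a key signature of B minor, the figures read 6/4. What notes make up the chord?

F#, B, D

A fourth above F# in this key is B.
A sixth above F# in this key is D.
Together with the bass F#, this spells B minor in second inversion.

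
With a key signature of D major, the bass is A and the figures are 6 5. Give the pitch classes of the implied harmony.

The written figures 6 5 are shorthand for 6/5/3: the 3 is implied.
A third above A in this key is C#.
A fifth above A in this key is E.
A sixth above A in this key is F#.
Together with the bass A, this spells F# minor seventh in first inversion.

A, C#, E, F#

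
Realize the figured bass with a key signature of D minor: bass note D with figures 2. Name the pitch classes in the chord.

D, E, G, Bb

The written figures 2 are shorthand for 6/4/2: the 6/4 are implied.
A second above D in this key is E.
A fourth above D in this key is G.
A sixth above D in this key is Bb.
Together with the bass D, this spells E half-diminished seventh in third inversion.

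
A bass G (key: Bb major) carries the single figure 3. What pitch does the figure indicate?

Counting 2 letter steps above G lands on B; in Bb major, that letter is Bb.

Bb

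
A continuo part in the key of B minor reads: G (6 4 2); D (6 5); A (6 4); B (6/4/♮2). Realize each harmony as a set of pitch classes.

G, A, C#, E | D, F#, A, B | A, D, F# | B, C, E, G

G (6/4/2): G, A, C#, E.
D (6/5/3): D, F#, A, B.
A (6/4): A, D, F#.
B (6/4/♮2): B, C, E, G.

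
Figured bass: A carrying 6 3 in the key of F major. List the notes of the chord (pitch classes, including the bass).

A, C, F

A third above A in this key is C.
A sixth above A in this key is F.
Together with the bass A, this spells F major in first inversion.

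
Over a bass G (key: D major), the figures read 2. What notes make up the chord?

G, A, C#, E

The written figures 2 are shorthand for 6/4/2: the 6/4 are implied.
A second above G in this key is A.
A fourth above G in this key is C#.
A sixth above G in this key is E.
Together with the bass G, this spells A dominant seventh in third inversion.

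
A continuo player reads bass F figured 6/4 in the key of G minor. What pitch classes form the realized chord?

A fourth above F in this key is Bb.
A sixth above F in this key is D.
Together with the bass F, this spells Bb major in second inversion.

F, Bb, D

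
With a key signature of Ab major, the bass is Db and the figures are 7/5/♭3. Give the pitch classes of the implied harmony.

A third above Db in this key is F, lowered to Fb by the flat.
A fifth above Db in this key is Ab.
A seventh above Db in this key is C.
Together with the bass Db, this spells Db minor-major seventh in root position.

Db, Fb, Ab, C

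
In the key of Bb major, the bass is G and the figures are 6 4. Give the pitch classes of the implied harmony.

A fourth above G in this key is C.
A sixth above G in this key is Eb.
Together with the bass G, this spells C minor in second inversion.

G, C, Eb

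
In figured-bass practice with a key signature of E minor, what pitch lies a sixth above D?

B

Counting 5 letter steps above D lands on B; in E minor, that letter is B.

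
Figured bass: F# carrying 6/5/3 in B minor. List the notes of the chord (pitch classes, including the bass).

A third above F# in this key is A.
A fifth above F# in this key is C#.
A sixth above F# in this key is D.
Together with the bass F#, this spells D major seventh in first inversion.

F#, A, C#, D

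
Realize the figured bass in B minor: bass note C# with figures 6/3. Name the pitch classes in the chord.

A third above C# in this key is E.
A sixth above C# in this key is A.
Together with the bass C#, this spells A major in first inversion.

C#, E, A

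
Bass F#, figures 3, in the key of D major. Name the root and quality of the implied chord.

F# minor

The figures 3 indicate a triad in root position.
In root position the bass is the root, so the root is F#.
The chord tones are F#, A, C#, giving F# minor.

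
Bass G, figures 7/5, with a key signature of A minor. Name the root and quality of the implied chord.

The figures 7/5 indicate a seventh chord in root position.
In root position the bass is the root, so the root is G.
The chord tones are G, B, D, F, giving G dominant seventh.

G dominant seventh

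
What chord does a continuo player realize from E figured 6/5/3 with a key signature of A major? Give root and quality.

The figures 6/5/3 indicate a seventh chord in first inversion.
In first inversion the root lies a sixth above the bass: a sixth above E in A major is C#.
The chord tones are E, G#, B, C#, giving C# minor seventh.

C# minor seventh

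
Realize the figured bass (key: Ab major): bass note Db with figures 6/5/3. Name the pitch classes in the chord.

Db, F, Ab, Bb

A third above Db in this key is F.
A fifth above Db in this key is Ab.
A sixth above Db in this key is Bb.
Together with the bass Db, this spells Bb minor seventh in first inversion.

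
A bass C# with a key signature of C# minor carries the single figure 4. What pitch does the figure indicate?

Counting 3 letter steps above C# lands on F; in C# minor, that letter is F#.

F#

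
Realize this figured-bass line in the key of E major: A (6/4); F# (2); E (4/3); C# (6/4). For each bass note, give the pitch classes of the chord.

A (6/4): A, D#, F#.
F# (6/4/2): F#, G#, B, D#.
E (6/4/3): E, G#, A, C#.
C# (6/4): C#, F#, A.

A, D#, F# | F#, G#, B, D# | E, G#, A, C# | C#, F#, A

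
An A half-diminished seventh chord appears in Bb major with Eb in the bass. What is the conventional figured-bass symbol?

Eb is the fifth of A half-diminished seventh, so the chord is in second inversion.
A seventh chord in second inversion is figured 6/4/3, conventionally abbreviated 4/3.

4/3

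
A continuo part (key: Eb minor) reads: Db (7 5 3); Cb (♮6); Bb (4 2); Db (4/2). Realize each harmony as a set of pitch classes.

Db, F, Ab, Cb | Cb, Eb, A | Bb, Cb, Eb, Gb | Db, Eb, Gb, Bb

Db (7/5/3): Db, F, Ab, Cb.
Cb (♮6/3): Cb, Eb, A.
Bb (6/4/2): Bb, Cb, Eb, Gb.
Db (6/4/2): Db, Eb, Gb, Bb.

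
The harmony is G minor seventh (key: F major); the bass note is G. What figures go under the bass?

7

G is the root of G minor seventh, so the chord is in root position.
A seventh chord in root position is figured 7/5/3, conventionally abbreviated 7.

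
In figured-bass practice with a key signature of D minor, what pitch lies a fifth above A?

Counting 4 letter steps above A lands on E; in D minor, that letter is E.

E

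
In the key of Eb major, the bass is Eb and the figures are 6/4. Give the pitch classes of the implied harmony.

Eb, Ab, C

A fourth above Eb in this key is Ab.
A sixth above Eb in this key is C.
Together with the bass Eb, this spells Ab major in second inversion.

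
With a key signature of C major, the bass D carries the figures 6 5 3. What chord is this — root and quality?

B half-diminished seventh

The figures 6 5 3 indicate a seventh chord in first inversion.
In first inversion the root lies a sixth above the bass: a sixth above D in C major is B.
The chord tones are D, F, A, B, giving B half-diminished seventh.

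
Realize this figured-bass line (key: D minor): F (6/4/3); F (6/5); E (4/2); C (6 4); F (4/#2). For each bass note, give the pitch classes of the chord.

F, A, Bb, D | F, A, C, D | E, F, A, C | C, F, A | F, G#, Bb, D

F (6/4/3): F, A, Bb, D.
F (6/5/3): F, A, C, D.
E (6/4/2): E, F, A, C.
C (6/4): C, F, A.
F (6/4/#2): F, G#, Bb, D.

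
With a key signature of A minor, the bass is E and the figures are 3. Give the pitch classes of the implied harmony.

E, G, B

The written figures 3 are shorthand for 5/3: the 5 is implied.
A third above E in this key is G.
A fifth above E in this key is B.
Together with the bass E, this spells E minor in root position.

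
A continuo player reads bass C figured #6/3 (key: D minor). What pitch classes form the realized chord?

A third above C in this key is E.
A sixth above C in this key is A, raised to A# by the sharp.

C, E, A#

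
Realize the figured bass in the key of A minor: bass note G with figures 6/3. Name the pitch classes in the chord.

A third above G in this key is B.
A sixth above G in this key is E.
Together with the bass G, this spells E minor in first inversion.

G, B, E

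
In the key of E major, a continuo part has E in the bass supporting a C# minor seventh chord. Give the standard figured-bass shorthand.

6/5

E is the third of C# minor seventh, so the chord is in first inversion.
A seventh chord in first inversion is figured 6/5/3, conventionally abbreviated 6/5.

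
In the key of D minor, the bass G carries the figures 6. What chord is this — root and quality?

The figures 6 indicate a triad in first inversion.
In first inversion the root lies a sixth above the bass: a sixth above G in D minor is E.
The chord tones are G, Bb, E, giving E diminished.

E diminished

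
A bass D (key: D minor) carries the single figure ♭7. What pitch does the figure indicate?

Counting 6 letter steps above D lands on C; in D minor, that letter is C.
The b7 figure lowers it a semitone, giving Cb.

Cb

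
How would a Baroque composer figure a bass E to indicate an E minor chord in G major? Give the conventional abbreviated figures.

no figures

E is the root of E minor, so the chord is in root position.
A triad in root position is figured 5/3, conventionally abbreviated (no figures — root-position triad).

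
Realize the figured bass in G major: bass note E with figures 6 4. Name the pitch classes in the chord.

A fourth above E in this key is A.
A sixth above E in this key is C.
Together with the bass E, this spells A minor in second inversion.

E, A, C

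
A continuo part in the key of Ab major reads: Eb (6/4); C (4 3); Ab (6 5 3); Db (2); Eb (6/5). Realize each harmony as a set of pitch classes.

Eb (6/4): Eb, Ab, C.
C (6/4/3): C, Eb, F, Ab.
Ab (6/5/3): Ab, C, Eb, F.
Db (6/4/2): Db, Eb, G, Bb.
Eb (6/5/3): Eb, G, Bb, C.

Eb, Ab, C | C, Eb, F, Ab | Ab, C, Eb, F | Db, Eb, G, Bb | Eb, G, Bb, C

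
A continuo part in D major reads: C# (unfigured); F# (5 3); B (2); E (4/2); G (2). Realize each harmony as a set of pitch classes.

C#, E, G | F#, A, C# | B, C#, E, G | E, F#, A, C# | G, A, C#, E

C# (5/3): C#, E, G.
F# (5/3): F#, A, C#.
B (6/4/2): B, C#, E, G.
E (6/4/2): E, F#, A, C#.
G (6/4/2): G, A, C#, E.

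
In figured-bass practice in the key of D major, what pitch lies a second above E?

Counting 1 letter step above E lands on F; in D major, that letter is F#.

F#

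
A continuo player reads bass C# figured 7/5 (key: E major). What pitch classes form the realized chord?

The written figures 7/5 are shorthand for 7/5/3: the 3 is implied.
A third above C# in this key is E.
A fifth above C# in this key is G#.
A seventh above C# in this key is B.
Together with the bass C#, this spells C# minor seventh in root position.

C#, E, G#, B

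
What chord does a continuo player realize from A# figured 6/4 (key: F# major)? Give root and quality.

D# minor

The figures 6/4 indicate a triad in second inversion.
In second inversion the root lies a fourth above the bass: a fourth above A# in F# major is D#.
The chord tones are A#, D#, F#, giving D# minor.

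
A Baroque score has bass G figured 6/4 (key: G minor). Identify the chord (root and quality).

C minor

The figures 6/4 indicate a triad in second inversion.
In second inversion the root lies a fourth above the bass: a fourth above G in G minor is C.
The chord tones are G, C, Eb, giving C minor.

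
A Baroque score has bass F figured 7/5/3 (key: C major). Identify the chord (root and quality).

F major seventh

The figures 7/5/3 indicate a seventh chord in root position.
In root position the bass is the root, so the root is F.
The chord tones are F, A, C, E, giving F major seventh.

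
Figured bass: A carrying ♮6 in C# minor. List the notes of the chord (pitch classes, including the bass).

The written figures ♮6 are shorthand for 6/3: the 3 is implied.
A third above A in this key is C#.
A sixth above A in this key is F#, made natural (F) by the ♮ figure.
Together with the bass A, this spells F augmented in first inversion.

A, C#, F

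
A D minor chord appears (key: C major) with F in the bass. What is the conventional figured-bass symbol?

F is the third of D minor, so the chord is in first inversion.
A triad in first inversion is figured 6/3, conventionally abbreviated 6.

6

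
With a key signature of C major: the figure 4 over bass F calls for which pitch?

B

Counting 3 letter steps above F lands on B; in C major, that letter is B.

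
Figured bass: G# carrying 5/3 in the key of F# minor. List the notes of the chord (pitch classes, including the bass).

G#, B, D

A third above G# in this key is B.
A fifth above G# in this key is D.
Together with the bass G#, this spells G# diminished in root position.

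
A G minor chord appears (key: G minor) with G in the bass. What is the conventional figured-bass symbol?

no figures

G is the root of G minor, so the chord is in root position.
A triad in root position is figured 5/3, conventionally abbreviated (no figures — root-position triad).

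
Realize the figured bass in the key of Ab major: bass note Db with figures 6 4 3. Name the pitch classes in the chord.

A third above Db in this key is F.
A fourth above Db in this key is G.
A sixth above Db in this key is Bb.
Together with the bass Db, this spells G half-diminished seventh in second inversion.

Db, F, G, Bb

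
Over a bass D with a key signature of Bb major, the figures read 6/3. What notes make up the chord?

D, F, Bb

A third above D in this key is F.
A sixth above D in this key is Bb.
Together with the bass D, this spells Bb major in first inversion.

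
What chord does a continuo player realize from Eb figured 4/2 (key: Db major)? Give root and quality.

The figures 4/2 indicate a seventh chord in third inversion.
In third inversion the root lies a second above the bass: a second above Eb in Db major is F.
The chord tones are Eb, F, Ab, C, giving F minor seventh.

F minor seventh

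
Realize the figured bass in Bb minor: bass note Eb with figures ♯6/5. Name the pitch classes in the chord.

The written figures ♯6/5 are shorthand for 6/5/3: the 3 is implied.
A third above Eb in this key is Gb.
A fifth above Eb in this key is Bb.
A sixth above Eb in this key is C, raised to C# by the sharp.

Eb, Gb, Bb, C#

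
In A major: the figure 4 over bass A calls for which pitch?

D

Counting 3 letter steps above A lands on D; in A major, that letter is D.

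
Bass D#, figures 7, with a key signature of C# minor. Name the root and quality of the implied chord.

The figures 7 indicate a seventh chord in root position.
In root position the bass is the root, so the root is D#.
The chord tones are D#, F#, A, C#, giving D# half-diminished seventh.

D# half-diminished seventh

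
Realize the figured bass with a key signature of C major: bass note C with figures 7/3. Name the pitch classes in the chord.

The written figures 7/3 are shorthand for 7/5/3: the 5 is implied.
A third above C in this key is E.
A fifth above C in this key is G.
A seventh above C in this key is B.
Together with the bass C, this spells C major seventh in root position.

C, E, G, B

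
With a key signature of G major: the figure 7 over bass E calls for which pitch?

Counting 6 letter steps above E lands on D; in G major, that letter is D.

D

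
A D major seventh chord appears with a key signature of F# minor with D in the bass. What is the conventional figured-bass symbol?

D is the root of D major seventh, so the chord is in root position.
A seventh chord in root position is figured 7/5/3, conventionally abbreviated 7.

7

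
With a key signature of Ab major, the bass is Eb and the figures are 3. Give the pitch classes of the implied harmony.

Eb, G, Bb

The written figures 3 are shorthand for 5/3: the 5 is implied.
A third above Eb in this key is G.
A fifth above Eb in this key is Bb.
Together with the bass Eb, this spells Eb major in root position.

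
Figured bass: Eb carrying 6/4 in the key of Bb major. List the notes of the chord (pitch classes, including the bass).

Eb, A, C

A fourth above Eb in this key is A.
A sixth above Eb in this key is C.
Together with the bass Eb, this spells A diminished in second inversion.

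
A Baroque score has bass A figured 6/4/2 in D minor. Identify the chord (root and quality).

The figures 6/4/2 indicate a seventh chord in third inversion.
In third inversion the root lies a second above the bass: a second above A in D minor is Bb.
The chord tones are A, Bb, D, F, giving Bb major seventh.

Bb major seventh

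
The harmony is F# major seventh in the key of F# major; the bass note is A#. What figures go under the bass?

6/5

A# is the third of F# major seventh, so the chord is in first inversion.
A seventh chord in first inversion is figured 6/5/3, conventionally abbreviated 6/5.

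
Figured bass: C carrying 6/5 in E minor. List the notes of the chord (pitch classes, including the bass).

C, E, G, A

The written figures 6/5 are shorthand for 6/5/3: the 3 is implied.
A third above C in this key is E.
A fifth above C in this key is G.
A sixth above C in this key is A.
Together with the bass C, this spells A minor seventh in first inversion.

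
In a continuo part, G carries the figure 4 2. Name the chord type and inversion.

4 2 is shorthand for 6/4/2.
Intervals of 6/4/2 above the bass form a seventh chord; the bass is the seventh, so this is third inversion.

seventh chord, third inversion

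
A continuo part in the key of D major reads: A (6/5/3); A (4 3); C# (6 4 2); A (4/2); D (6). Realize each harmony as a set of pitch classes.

A, C#, E, F# | A, C#, D, F# | C#, D, F#, A | A, B, D, F# | D, F#, B

A (6/5/3): A, C#, E, F#.
A (6/4/3): A, C#, D, F#.
C# (6/4/2): C#, D, F#, A.
A (6/4/2): A, B, D, F#.
D (6/3): D, F#, B.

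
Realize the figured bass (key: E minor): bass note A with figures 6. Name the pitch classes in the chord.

The written figures 6 are shorthand for 6/3: the 3 is implied.
A third above A in this key is C.
A sixth above A in this key is F#.
Together with the bass A, this spells F# diminished in first inversion.

A, C, F#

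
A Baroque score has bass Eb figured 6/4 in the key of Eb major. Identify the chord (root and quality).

Ab major

The figures 6/4 indicate a triad in second inversion.
In second inversion the root lies a fourth above the bass: a fourth above Eb in Eb major is Ab.
The chord tones are Eb, Ab, C, giving Ab major.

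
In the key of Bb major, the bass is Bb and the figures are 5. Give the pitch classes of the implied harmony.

Bb, D, F

The written figures 5 are shorthand for 5/3: the 3 is implied.
A third above Bb in this key is D.
A fifth above Bb in this key is F.
Together with the bass Bb, this spells Bb major in root position.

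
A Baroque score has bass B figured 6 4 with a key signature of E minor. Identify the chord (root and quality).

The figures 6 4 indicate a triad in second inversion.
In second inversion the root lies a fourth above the bass: a fourth above B in E minor is E.
The chord tones are B, E, G, giving E minor.

E minor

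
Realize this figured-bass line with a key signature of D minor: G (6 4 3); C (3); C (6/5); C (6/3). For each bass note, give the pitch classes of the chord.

G (6/4/3): G, Bb, C, E.
C (5/3): C, E, G.
C (6/5/3): C, E, G, A.
C (6/3): C, E, A.

G, Bb, C, E | C, E, G | C, E, G, A | C, E, A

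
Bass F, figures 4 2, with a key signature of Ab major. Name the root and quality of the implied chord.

G half-diminished seventh

The figures 4 2 indicate a seventh chord in third inversion.
In third inversion the root lies a second above the bass: a second above F in Ab major is G.
The chord tones are F, G, Bb, Db, giving G half-diminished seventh.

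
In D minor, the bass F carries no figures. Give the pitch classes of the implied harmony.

An unfigured bass implies 5/3.
A third above F in this key is A.
A fifth above F in this key is C.
Together with the bass F, this spells F major in root position.

F, A, C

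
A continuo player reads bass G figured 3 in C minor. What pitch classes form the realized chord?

G, Bb, D

The written figures 3 are shorthand for 5/3: the 5 is implied.
A third above G in this key is Bb.
A fifth above G in this key is D.
Together with the bass G, this spells G minor in root position.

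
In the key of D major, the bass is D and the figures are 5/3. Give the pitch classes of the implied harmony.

A third above D in this key is F#.
A fifth above D in this key is A.
Together with the bass D, this spells D major in root position.

D, F#, A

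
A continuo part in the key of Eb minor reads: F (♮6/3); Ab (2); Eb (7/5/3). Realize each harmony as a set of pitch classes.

F (♮6/3): F, Ab, D.
Ab (6/4/2): Ab, Bb, Db, F.
Eb (7/5/3): Eb, Gb, Bb, Db.

F, Ab, D | Ab, Bb, Db, F | Eb, Gb, Bb, Db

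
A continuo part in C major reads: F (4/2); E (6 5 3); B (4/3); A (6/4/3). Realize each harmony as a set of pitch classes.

F (6/4/2): F, G, B, D.
E (6/5/3): E, G, B, C.
B (6/4/3): B, D, E, G.
A (6/4/3): A, C, D, F.

F, G, B, D | E, G, B, C | B, D, E, G | A, C, D, F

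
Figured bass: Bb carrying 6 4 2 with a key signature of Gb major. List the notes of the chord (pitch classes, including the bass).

Bb, Cb, Eb, Gb

A second above Bb in this key is Cb.
A fourth above Bb in this key is Eb.
A sixth above Bb in this key is Gb.
Together with the bass Bb, this spells Cb major seventh in third inversion.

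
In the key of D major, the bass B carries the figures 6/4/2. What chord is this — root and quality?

C# half-diminished seventh

The figures 6/4/2 indicate a seventh chord in third inversion.
In third inversion the root lies a second above the bass: a second above B in D major is C#.
The chord tones are B, C#, E, G, giving C# half-diminished seventh.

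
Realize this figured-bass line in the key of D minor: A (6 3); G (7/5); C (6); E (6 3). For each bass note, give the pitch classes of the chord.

A, C, F | G, Bb, D, F | C, E, A | E, G, C

A (6/3): A, C, F.
G (7/5/3): G, Bb, D, F.
C (6/3): C, E, A.
E (6/3): E, G, C.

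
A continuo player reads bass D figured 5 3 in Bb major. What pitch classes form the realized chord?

D, F, A

A third above D in this key is F.
A fifth above D in this key is A.
Together with the bass D, this spells D minor in root position.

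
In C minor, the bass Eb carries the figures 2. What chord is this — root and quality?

F minor seventh

The figures 2 indicate a seventh chord in third inversion.
In third inversion the root lies a second above the bass: a second above Eb in C minor is F.
The chord tones are Eb, F, Ab, C, giving F minor seventh.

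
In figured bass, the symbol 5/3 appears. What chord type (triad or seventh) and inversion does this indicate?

Intervals of 5/3 above the bass form a triad; the bass is the root, so this is root position.

triad, root position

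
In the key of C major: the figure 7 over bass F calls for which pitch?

E

Counting 6 letter steps above F lands on E; in C major, that letter is E.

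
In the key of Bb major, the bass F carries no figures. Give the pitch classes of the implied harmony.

F, A, C

An unfigured bass implies 5/3.
A third above F in this key is A.
A fifth above F in this key is C.
Together with the bass F, this spells F major in root position.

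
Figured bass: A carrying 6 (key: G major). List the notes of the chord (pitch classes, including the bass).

A, C, F#

The written figures 6 are shorthand for 6/3: the 3 is implied.
A third above A in this key is C.
A sixth above A in this key is F#.
Together with the bass A, this spells F# diminished in first inversion.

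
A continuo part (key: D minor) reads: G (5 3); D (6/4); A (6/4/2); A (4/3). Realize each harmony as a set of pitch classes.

G (5/3): G, Bb, D.
D (6/4): D, G, Bb.
A (6/4/2): A, Bb, D, F.
A (6/4/3): A, C, D, F.

G, Bb, D | D, G, Bb | A, Bb, D, F | A, C, D, F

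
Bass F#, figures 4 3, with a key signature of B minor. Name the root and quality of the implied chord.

The figures 4 3 indicate a seventh chord in second inversion.
In second inversion the root lies a fourth above the bass: a fourth above F# in B minor is B.
The chord tones are F#, A, B, D, giving B minor seventh.

B minor seventh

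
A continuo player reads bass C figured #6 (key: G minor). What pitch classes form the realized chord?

The written figures #6 are shorthand for 6/3: the 3 is implied.
A third above C in this key is Eb.
A sixth above C in this key is A, raised to A# by the sharp.

C, Eb, A#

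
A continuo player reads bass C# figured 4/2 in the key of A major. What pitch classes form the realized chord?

The written figures 4/2 are shorthand for 6/4/2: the 6 is implied.
A second above C# in this key is D.
A fourth above C# in this key is F#.
A sixth above C# in this key is A.
Together with the bass C#, this spells D major seventh in third inversion.

C#, D, F#, A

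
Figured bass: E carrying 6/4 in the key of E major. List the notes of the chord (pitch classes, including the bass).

E, A, C#

A fourth above E in this key is A.
A sixth above E in this key is C#.
Together with the bass E, this spells A major in second inversion.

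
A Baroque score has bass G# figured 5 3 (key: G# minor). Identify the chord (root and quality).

The figures 5 3 indicate a triad in root position.
In root position the bass is the root, so the root is G#.
The chord tones are G#, B, D#, giving G# minor.

G# minor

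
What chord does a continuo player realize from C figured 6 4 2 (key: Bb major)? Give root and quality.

D minor seventh

The figures 6 4 2 indicate a seventh chord in third inversion.
In third inversion the root lies a second above the bass: a second above C in Bb major is D.
The chord tones are C, D, F, A, giving D minor seventh.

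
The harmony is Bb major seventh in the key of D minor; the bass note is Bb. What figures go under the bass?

Bb is the root of Bb major seventh, so the chord is in root position.
A seventh chord in root position is figured 7/5/3, conventionally abbreviated 7.

7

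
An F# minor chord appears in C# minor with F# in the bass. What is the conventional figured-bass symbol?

no figures

F# is the root of F# minor, so the chord is in root position.
A triad in root position is figured 5/3, conventionally abbreviated (no figures — root-position triad).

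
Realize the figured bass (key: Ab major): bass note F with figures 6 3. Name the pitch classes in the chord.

A third above F in this key is Ab.
A sixth above F in this key is Db.
Together with the bass F, this spells Db major in first inversion.

F, Ab, Db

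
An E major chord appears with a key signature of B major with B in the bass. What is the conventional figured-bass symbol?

B is the fifth of E major, so the chord is in second inversion.
A triad in second inversion is figured 6/4, conventionally abbreviated 6/4.

6/4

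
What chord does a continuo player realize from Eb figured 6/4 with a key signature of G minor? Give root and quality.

The figures 6/4 indicate a triad in second inversion.
In second inversion the root lies a fourth above the bass: a fourth above Eb in G minor is A.
The chord tones are Eb, A, C, giving A diminished.

A diminished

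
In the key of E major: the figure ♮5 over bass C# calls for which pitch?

Counting 4 letter steps above C# lands on G; in E major, that letter is G#.
The ♮5 figure makes it natural, giving G.

G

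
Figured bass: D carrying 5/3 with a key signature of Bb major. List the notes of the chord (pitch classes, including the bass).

D, F, A

A third above D in this key is F.
A fifth above D in this key is A.
Together with the bass D, this spells D minor in root position.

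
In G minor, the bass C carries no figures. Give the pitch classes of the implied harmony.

An unfigured bass implies 5/3.
A third above C in this key is Eb.
A fifth above C in this key is G.
Together with the bass C, this spells C minor in root position.

C, Eb, G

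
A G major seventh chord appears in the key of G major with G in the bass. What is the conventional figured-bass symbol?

G is the root of G major seventh, so the chord is in root position.
A seventh chord in root position is figured 7/5/3, conventionally abbreviated 7.

7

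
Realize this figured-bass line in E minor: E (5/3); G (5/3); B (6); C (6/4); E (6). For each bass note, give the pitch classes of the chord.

E (5/3): E, G, B.
G (5/3): G, B, D.
B (6/3): B, D, G.
C (6/4): C, F#, A.
E (6/3): E, G, C.

E, G, B | G, B, D | B, D, G | C, F#, A | E, G, C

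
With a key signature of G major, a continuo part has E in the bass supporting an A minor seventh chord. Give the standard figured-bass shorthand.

E is the fifth of A minor seventh, so the chord is in second inversion.
A seventh chord in second inversion is figured 6/4/3, conventionally abbreviated 4/3.

4/3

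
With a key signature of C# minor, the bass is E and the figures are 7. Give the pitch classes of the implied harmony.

The written figures 7 are shorthand for 7/5/3: the 5/3 are implied.
A third above E in this key is G#.
A fifth above E in this key is B.
A seventh above E in this key is D#.
Together with the bass E, this spells E major seventh in root position.

E, G#, B, D#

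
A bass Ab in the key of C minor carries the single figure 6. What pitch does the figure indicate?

Counting 5 letter steps above Ab lands on F; in C minor, that letter is F.

F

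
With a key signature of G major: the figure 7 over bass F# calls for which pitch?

Counting 6 letter steps above F# lands on E; in G major, that letter is E.

E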